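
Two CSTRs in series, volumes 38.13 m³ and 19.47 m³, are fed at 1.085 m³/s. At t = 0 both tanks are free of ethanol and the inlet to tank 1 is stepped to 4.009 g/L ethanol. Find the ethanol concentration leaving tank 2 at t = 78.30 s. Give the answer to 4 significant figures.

3.180 g/L

Species balance on tank i: dCᵢ/dt = (Cᵢ₋₁ − Cᵢ)/τᵢ with τᵢ = Vᵢ/Q.
τ₁ = 38.13/1.085 = 35.1429 s; τ₂ = 19.47/1.085 = 17.9447 s.
Solving the cascade with C₁(0)=C₂(0)=0 gives C₂(t) = C_in[1 − (τ₁ e^(−t/τ₁) − τ₂ e^(−t/τ₂))/(τ₁ − τ₂)].
At t = 78.30: e^(−t/τ₁) = 0.107738, e^(−t/τ₂) = 0.0127349.
C₂ = 4.009·[1 − (35.1429·0.107738 − 17.9447·0.0127349)/(17.1982)] = 4.009·0.793134 = 3.17967 g/L.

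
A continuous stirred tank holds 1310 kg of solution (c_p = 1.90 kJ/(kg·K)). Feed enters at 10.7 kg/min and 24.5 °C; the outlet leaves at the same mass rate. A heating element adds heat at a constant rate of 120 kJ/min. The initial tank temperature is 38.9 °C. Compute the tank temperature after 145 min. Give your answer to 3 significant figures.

Unsteady energy balance on the tank contents: M c_p dT/dt = ṁ c_p (T_in − T) + 120.
τ = M/ṁ = 122.43 min; T_ss = T_in + Q̇/(ṁ c_p) = 24.5 + 120/(10.7·1.90) = 30.403 °C.
T approaches T_ss exponentially: T(t) = T_ss + (T₀ − T_ss) e^(−t/τ).
T(145) = 30.403 + (8.4974)·e^(−145/122.43) = 30.403 + (8.4974)·0.30594 = 33.002 °C.

33.0 °C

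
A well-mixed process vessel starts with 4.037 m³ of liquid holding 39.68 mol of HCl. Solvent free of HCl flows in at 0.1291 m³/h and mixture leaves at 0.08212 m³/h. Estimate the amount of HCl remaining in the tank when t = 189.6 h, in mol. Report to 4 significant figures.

5.177 mol

Total volume: dV/dt = Q_in − Q_out = 0.0469800 m³/h, so V(t) = 4.037 + 0.0469800 t and V(189.6) = 12.9444 m³.
Species balance (pure solvent in): dm/dt = −Q_out · m/V(t).
dm/m = −Q_out dt/(V₀ + 0.0469800 t); integrating gives ln(m/m₀) = −(Q_out/(Q_in−Q_out)) ln(V/V₀).
m = m₀ (V₀/V)^(Q_out/(Q_in−Q_out)) = 39.68 × (4.037/12.9444)^(1.74798) = 5.17671 mol.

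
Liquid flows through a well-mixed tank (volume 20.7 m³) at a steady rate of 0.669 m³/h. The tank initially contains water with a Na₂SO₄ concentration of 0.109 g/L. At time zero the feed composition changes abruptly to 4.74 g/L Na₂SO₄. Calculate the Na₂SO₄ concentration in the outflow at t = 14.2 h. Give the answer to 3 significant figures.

1.81 g/L

Species balance on the tank: V dC/dt = Q(C_in − C).
Rewrite as dC/dt + C/τ = C_in/τ, τ = V/Q = 30.942 h.
C approaches C_in exponentially: C(t) = C_in + (C₀ − C_in) e^(−t/τ).
C(14.2) = 4.74 + (0.109 − 4.74)·e^(−14.2/30.942) = 4.74 + (-4.6310)·0.63196 = 1.8134 g/L.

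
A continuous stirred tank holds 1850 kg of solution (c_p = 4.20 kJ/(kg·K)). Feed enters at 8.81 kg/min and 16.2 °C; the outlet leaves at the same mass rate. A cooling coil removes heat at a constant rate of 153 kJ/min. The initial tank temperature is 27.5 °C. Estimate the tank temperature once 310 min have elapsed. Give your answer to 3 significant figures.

Heat balance on the well-mixed liquid: M c_p dT/dt = ṁ c_p (T_in − T) − 153.
τ = M/ṁ = 209.99 min; T_ss = T_in − Q̇/(ṁ c_p) = 16.2 − 153/(8.81·4.20) = 12.065 °C.
This is linear first-order; T(t) = T_ss + (T₀ − T_ss) e^(−t/τ).
T(310) = 12.065 + (15.435)·e^(−310/209.99) = 12.065 + (15.435)·0.22849 = 15.592 °C.

15.6 °C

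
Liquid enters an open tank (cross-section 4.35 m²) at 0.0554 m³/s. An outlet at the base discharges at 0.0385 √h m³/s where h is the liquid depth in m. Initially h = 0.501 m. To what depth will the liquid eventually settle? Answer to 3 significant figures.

A dh/dt = Q_in − 0.0385 √h. Steady state requires inflow = outflow:
Q_in = 0.0385 √h_ss ⇒ √h_ss = 0.0554/0.0385 = 1.4390.
h_ss = 1.4390² = 2.0706 m. (Since h₀ = 0.501 m < h_ss, the level will rise toward this value.)

2.07 m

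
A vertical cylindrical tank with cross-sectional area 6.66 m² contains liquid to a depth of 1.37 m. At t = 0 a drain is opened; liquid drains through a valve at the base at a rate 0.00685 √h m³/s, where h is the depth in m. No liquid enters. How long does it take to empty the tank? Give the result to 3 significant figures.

2280 s

Volume balance on the tank: A dh/dt = −0.00685 √h.
This is separable: 2 d(√h)/dt = −0.00685/A, so √h = √h₀ − (0.00685/(2A)) t.
Set h = 0: 2√h₀ = (0.00685/A) t_empty ⇒ t_empty = 2A√h₀/0.00685.
t_empty = 2·6.66·√1.37/0.00685 = 13.320·1.1705/0.00685 = 2276.0 s.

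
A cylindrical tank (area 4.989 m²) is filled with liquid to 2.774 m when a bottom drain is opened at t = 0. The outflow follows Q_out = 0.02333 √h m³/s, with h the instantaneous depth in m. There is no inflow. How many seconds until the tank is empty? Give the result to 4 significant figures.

712.3 s

A dh/dt = −Q_out = −0.02333 √h.
∫ h^(−1/2) dh = −(0.02333/A) ∫ dt, giving 2√h = 2√h₀ − (0.02333/A) t.
Set h = 0: 2√h₀ = (0.02333/A) t_empty ⇒ t_empty = 2A√h₀/0.02333.
t_empty = 2·4.989·√2.774/0.02333 = 9.97800·1.66553/0.02333 = 712.331 s.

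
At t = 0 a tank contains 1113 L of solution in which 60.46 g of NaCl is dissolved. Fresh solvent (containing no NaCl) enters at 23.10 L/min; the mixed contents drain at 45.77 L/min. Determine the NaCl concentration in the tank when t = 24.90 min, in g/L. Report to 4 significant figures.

0.02641 g/L

Let m(t) be the amount of NaCl. Volume: V(t) = V₀ + (Q_in − Q_out) t = 1113 − 22.6700 t; V(24.90) = 548.517 L.
No NaCl enters, so dm/dt = −Q_out · (m/V).
Separate: dm/m = −Q_out dt/V(t) ⇒ ln(m/m₀) = −(Q_out/(Q_in−Q_out)) ln(V/V₀).
m = m₀ (V₀/V)^(Q_out/(Q_in−Q_out)) = 60.46 × (1113/548.517)^(-2.01897) = 14.4887 g.
C = m/V = 14.4887/548.517 = 0.0264143 g/L.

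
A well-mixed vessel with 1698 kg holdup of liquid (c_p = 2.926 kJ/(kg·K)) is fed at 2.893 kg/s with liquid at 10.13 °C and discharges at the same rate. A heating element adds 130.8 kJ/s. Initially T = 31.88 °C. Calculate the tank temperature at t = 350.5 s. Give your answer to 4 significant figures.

29.05 °C

Heat balance on the well-mixed liquid: M c_p dT/dt = ṁ c_p (T_in − T) + 130.8.
Rearrange: dT/dt = (T_ss − T)/τ with τ = M/ṁ = 586.934 s and T_ss = T_in + Q̇/(ṁ c_p) = 25.5820 °C.
Solution: T(t) = T_ss + (T₀ − T_ss) e^(−t/τ).
T(350.5) = 25.5820 + (6.29799)·e^(−350.5/586.934) = 25.5820 + (6.29799)·0.550366 = 29.0482 °C.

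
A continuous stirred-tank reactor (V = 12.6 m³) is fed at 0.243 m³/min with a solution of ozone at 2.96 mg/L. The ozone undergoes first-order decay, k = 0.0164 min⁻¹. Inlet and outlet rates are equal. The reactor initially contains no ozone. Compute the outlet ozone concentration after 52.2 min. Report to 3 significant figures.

V dC/dt = Q(C_in − C) − k V C.
dC/dt = (Q/V) C_in − (Q/V + k) C; effective rate a = Q/V + k = 0.019286 + 0.0164 = 0.035686 min⁻¹.
C_ss = Q C_in/(Q + kV) = 1.5997 mg/L; C(t) = C_ss + (C₀ − C_ss) e^(−a t).
C(52.2) = 1.5997 + (-1.5997)·e^(−0.035686·52.2) = 1.5997 + (-1.5997)·0.15524 = 1.3513 mg/L.

1.35 mg/L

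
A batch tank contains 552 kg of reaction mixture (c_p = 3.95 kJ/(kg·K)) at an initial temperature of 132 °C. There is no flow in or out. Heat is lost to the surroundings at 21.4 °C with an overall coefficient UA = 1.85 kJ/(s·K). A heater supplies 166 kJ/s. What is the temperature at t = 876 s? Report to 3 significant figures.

Heat balance on the well-mixed liquid: M c_p dT/dt = −UA(T − T_amb) + Q̇.
dT/dt = (T_ss − T)/τ with T_ss = T_amb + Q̇/UA = 21.4 + 166/1.85 = 111.13 °C, τ = M c_p/UA = 552·3.95/1.85 = 1178.6 s.
Integrating: T(t) = T_ss + (T₀ − T_ss) e^(−t/τ).
T(876) = 111.13 + (20.870)·0.47556 = 121.05 °C.

121 °C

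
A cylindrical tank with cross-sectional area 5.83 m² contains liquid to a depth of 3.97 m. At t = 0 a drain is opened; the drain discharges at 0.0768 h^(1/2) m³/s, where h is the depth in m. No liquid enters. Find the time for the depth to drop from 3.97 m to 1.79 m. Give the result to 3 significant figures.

With no inflow, A dh/dt = −0.0768 √h.
∫ h^(−1/2) dh = −(0.0768/A) ∫ dt, giving 2√h = 2√h₀ − (0.0768/A) t.
t = 2A(√h₀ − √h)/0.0768 = 2·5.83·(√3.97 − √1.79)/0.0768
  = 11.660 × (1.9925 − 1.3379) / 0.0768 = 99.380 s.

99.4 s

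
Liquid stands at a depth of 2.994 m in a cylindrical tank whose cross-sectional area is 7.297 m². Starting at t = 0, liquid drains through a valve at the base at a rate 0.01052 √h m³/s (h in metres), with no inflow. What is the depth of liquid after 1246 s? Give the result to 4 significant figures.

0.6925 m

With no inflow, A dh/dt = −0.01052 √h.
∫ h^(−1/2) dh = −(0.01052/A) ∫ dt, giving 2√h = 2√h₀ − (0.01052/A) t.
√h = √2.994 − 0.01052·1246/(2·7.297) = 1.73032 − 0.898172 = 0.832146.
h = 0.832146² = 0.692467 m.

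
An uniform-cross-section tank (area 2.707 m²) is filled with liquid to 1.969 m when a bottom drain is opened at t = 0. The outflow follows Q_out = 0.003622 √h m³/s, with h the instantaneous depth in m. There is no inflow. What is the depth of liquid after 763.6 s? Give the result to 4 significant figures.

With no inflow, A dh/dt = −0.003622 √h.
Separate and integrate: 2(√h − √h₀) = −(0.003622/A) t.
√h = √1.969 − 0.003622·763.6/(2·2.707) = 1.40321 − 0.510853 = 0.892357.
h = 0.892357² = 0.796302 m.

0.7963 m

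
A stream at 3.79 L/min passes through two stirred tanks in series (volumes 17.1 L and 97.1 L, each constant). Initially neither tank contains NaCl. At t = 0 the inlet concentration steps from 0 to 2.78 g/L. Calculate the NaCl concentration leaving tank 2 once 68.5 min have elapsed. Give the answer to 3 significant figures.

Species balance on tank i: dCᵢ/dt = (Cᵢ₋₁ − Cᵢ)/τᵢ with τᵢ = Vᵢ/Q.
τ₁ = 17.1/3.79 = 4.5119 min; τ₂ = 97.1/3.79 = 25.620 min.
Solving the cascade with C₁(0)=C₂(0)=0 gives C₂(t) = C_in[1 − (τ₁ e^(−t/τ₁) − τ₂ e^(−t/τ₂))/(τ₁ − τ₂)].
At t = 68.5: e^(−t/τ₁) = 2.5496e-07, e^(−t/τ₂) = 0.068997.
C₂ = 2.78·[1 − (4.5119·2.5496e-07 − 25.620·0.068997)/(-21.108)] = 2.78·0.91625 = 2.5472 g/L.

2.55 g/L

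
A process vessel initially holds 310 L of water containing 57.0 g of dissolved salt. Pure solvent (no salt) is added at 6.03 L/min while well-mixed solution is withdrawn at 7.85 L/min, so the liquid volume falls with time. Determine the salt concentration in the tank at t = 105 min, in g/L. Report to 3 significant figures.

0.00768 g/L

Total volume: dV/dt = Q_in − Q_out = -1.8200 L/min, so V(t) = 310 − 1.8200 t and V(105) = 118.90 L.
No salt enters, so dm/dt = −Q_out · (m/V).
Separate: dm/m = −Q_out dt/V(t) ⇒ ln(m/m₀) = −(Q_out/(Q_in−Q_out)) ln(V/V₀).
m = m₀ (V₀/V)^(Q_out/(Q_in−Q_out)) = 57.0 × (310/118.90)^(-4.3132) = 0.91372 g.
C = m/V = 0.91372/118.90 = 0.0076848 g/L.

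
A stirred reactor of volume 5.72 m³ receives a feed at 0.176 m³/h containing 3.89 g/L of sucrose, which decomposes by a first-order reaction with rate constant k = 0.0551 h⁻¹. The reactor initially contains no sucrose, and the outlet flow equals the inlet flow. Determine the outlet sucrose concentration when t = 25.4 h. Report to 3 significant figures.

Accumulation = in − out − consumed: V dC/dt = Q C_in − Q C − k V C.
This is linear with rate a = Q/V + k = 0.085869 h⁻¹.
C_ss = Q C_in/(Q + kV) = 1.3939 g/L; C(t) = C_ss + (C₀ − C_ss) e^(−a t).
C(25.4) = 1.3939 + (-1.3939)·e^(−0.085869·25.4) = 1.3939 + (-1.3939)·0.11292 = 1.2365 g/L.

1.24 g/L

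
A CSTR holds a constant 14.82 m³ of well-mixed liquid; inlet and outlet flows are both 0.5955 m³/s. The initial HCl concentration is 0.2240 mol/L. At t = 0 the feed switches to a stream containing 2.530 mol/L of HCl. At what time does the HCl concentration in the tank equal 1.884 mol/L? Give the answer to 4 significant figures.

31.67 s

Species balance: V dC/dt = Q(C_in − C) ⇒ τ = V/Q = 24.8866 s.
C(t) = C_in + (C₀ − C_in) e^(−t/τ). Set C = 1.884 and solve for t:
e^(−t/τ) = (C − C_in)/(C₀ − C_in) = (1.884 − 2.530)/(0.2240 − 2.530) = 0.280139
t = −τ ln(…) = 24.8866 × 1.27247 = 31.6675 s.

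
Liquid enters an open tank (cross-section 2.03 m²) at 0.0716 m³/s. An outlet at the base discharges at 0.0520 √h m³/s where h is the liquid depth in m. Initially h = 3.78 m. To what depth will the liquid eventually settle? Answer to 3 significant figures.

1.90 m

A dh/dt = Q_in − 0.0520 √h. Steady state requires inflow = outflow:
Q_in = 0.0520 √h_ss ⇒ √h_ss = 0.0716/0.0520 = 1.3769.
h_ss = 1.3769² = 1.8959 m. (Since h₀ = 3.78 m > h_ss, the level will fall toward this value.)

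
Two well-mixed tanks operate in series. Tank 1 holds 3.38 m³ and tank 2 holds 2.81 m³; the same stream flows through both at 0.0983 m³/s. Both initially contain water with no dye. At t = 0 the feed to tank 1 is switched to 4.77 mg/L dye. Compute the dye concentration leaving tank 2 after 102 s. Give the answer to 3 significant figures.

3.98 mg/L

Species balance on tank i: dCᵢ/dt = (Cᵢ₋₁ − Cᵢ)/τᵢ with τᵢ = Vᵢ/Q.
τ₁ = 3.38/0.0983 = 34.385 s; τ₂ = 2.81/0.0983 = 28.586 s.
Tank 1: C₁ = C_in(1 − e^(−t/τ₁)). Tank 2 (τ₁ ≠ τ₂): C₂ = C_in[1 − (τ₁ e^(−t/τ₁) − τ₂ e^(−t/τ₂))/(τ₁ − τ₂)].
At t = 102: e^(−t/τ₁) = 0.051486, e^(−t/τ₂) = 0.028207.
C₂ = 4.77·[1 − (34.385·0.051486 − 28.586·0.028207)/(5.7986)] = 4.77·0.83375 = 3.9770 mg/L.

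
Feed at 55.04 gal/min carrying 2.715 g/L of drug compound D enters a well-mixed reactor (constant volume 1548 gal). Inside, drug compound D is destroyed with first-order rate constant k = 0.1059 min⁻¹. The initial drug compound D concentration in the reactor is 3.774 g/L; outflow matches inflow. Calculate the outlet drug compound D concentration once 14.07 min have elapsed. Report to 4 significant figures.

1.105 g/L

Species balance: V dC/dt = Q C_in − Q C − k V C.
dC/dt = (Q/V) C_in − (Q/V + k) C; effective rate a = Q/V + k = 0.0355556 + 0.1059 = 0.141456 min⁻¹.
C_ss = Q C_in/(Q + kV) = 0.682429 g/L; C(t) = C_ss + (C₀ − C_ss) e^(−a t).
C(14.07) = 0.682429 + (3.09157)·e^(−0.141456·14.07) = 0.682429 + (3.09157)·0.136657 = 1.10491 g/L.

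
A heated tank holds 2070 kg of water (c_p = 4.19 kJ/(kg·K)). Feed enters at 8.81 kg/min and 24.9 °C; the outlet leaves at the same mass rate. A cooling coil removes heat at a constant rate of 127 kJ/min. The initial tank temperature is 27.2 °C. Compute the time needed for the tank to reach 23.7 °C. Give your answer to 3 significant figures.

First-law balance (no shaft work): M c_p dT/dt = ṁ c_p (T_in − T) − 127.
τ = M/ṁ = 234.96 min; T_ss = T_in − Q̇/(ṁ c_p) = 21.460 °C.
T(t) = T_ss + (T₀ − T_ss) e^(−t/τ). Set T = 23.7:
e^(−t/τ) = (23.7 − 21.460)/(27.2 − 21.460) = 0.39029
t = −234.96 · ln(0.39029) = 221.07 min.

221 min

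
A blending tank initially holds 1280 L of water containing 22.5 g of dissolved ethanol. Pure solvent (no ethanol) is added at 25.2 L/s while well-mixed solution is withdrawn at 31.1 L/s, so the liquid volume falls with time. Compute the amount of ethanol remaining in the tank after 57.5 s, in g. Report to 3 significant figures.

Total volume: dV/dt = Q_in − Q_out = -5.9000 L/s, so V(t) = 1280 − 5.9000 t and V(57.5) = 940.75 L.
No ethanol enters, so dm/dt = −Q_out · (m/V).
dm/m = −Q_out dt/(V₀ − 5.9000 t); integrating gives ln(m/m₀) = −(Q_out/(Q_in−Q_out)) ln(V/V₀).
m = m₀ (V₀/V)^(Q_out/(Q_in−Q_out)) = 22.5 × (1280/940.75)^(-5.2712) = 4.4385 g.

4.44 g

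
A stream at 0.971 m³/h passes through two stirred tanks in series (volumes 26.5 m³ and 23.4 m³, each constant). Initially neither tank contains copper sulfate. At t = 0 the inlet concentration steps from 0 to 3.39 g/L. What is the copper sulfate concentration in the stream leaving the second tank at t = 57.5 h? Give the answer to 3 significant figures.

2.22 g/L

Each tank obeys Vᵢ dCᵢ/dt = Q(Cᵢ₋₁ − Cᵢ), so τᵢ = Vᵢ/Q.
τ₁ = 26.5/0.971 = 27.291 h; τ₂ = 23.4/0.971 = 24.099 h.
Solving the cascade with C₁(0)=C₂(0)=0 gives C₂(t) = C_in[1 − (τ₁ e^(−t/τ₁) − τ₂ e^(−t/τ₂))/(τ₁ − τ₂)].
At t = 57.5: e^(−t/τ₁) = 0.12162, e^(−t/τ₂) = 0.091997.
C₂ = 3.39·[1 − (27.291·0.12162 − 24.099·0.091997)/(3.1926)] = 3.39·0.65480 = 2.2198 g/L.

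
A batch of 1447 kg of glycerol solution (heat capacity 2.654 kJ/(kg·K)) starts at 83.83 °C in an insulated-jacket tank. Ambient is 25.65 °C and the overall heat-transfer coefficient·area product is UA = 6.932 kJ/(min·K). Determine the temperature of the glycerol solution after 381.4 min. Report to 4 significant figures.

54.88 °C

M c_p dT/dt = −UA(T − T_amb).
dT/dt = (T_ss − T)/τ with T_ss = T_amb = 25.6500 °C, τ = M c_p/UA = 1447·2.654/6.932 = 554.001 min.
Solution: T(t) = T_ss + (T₀ − T_ss) e^(−t/τ).
T(381.4) = 25.6500 + (58.1800)·0.502356 = 54.8771 °C.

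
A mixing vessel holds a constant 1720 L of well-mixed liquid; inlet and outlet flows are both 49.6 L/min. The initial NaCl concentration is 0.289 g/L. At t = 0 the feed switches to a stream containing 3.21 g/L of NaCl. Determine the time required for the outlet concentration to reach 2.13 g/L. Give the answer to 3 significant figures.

Transient balance on the dissolved component: V dC/dt = Q(C_in − C), so τ = V/Q = 34.677 min.
C(t) = C_in + (C₀ − C_in) e^(−t/τ). Set C = 2.13 and solve for t:
e^(−t/τ) = (C − C_in)/(C₀ − C_in) = (2.13 − 3.21)/(0.289 − 3.21) = 0.36974
t = −τ ln(…) = 34.677 × 0.99496 = 34.503 min.

34.5 min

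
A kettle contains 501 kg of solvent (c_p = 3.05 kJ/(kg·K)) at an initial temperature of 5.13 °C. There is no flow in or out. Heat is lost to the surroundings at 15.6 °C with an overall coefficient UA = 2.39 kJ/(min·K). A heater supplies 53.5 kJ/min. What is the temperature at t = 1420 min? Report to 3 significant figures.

34.4 °C

Lumped-capacitance energy balance: M c_p dT/dt = UA(T_amb − T) + Q̇.
dT/dt = (T_ss − T)/τ with T_ss = T_amb + Q̇/UA = 15.6 + 53.5/2.39 = 37.985 °C, τ = M c_p/UA = 501·3.05/2.39 = 639.35 min.
Integrating: T(t) = T_ss + (T₀ − T_ss) e^(−t/τ).
T(1420) = 37.985 + (-32.855)·0.10850 = 34.420 °C.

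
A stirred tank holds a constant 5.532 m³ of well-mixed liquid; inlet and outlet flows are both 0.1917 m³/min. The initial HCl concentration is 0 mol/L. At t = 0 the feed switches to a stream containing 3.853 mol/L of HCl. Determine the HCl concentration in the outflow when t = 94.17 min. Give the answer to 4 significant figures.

Species balance on the tank: V dC/dt = Q(C_in − C).
So dC/dt = (C_in − C)/τ with τ = V/Q = 5.532/0.1917 = 28.8576 min.
This is linear first-order; C(t) = C_in + (C₀ − C_in) e^(−t/τ).
C(94.17) = 3.853 + (0 − 3.853)·e^(−94.17/28.8576) = 3.853 + (-3.85300)·0.0382632 = 3.70557 mol/L.

3.706 mol/L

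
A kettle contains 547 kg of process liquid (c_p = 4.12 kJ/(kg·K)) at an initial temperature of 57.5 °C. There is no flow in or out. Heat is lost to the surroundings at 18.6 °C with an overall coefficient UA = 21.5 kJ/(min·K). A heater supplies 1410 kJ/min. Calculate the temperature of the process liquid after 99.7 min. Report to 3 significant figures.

Lumped-capacitance energy balance: M c_p dT/dt = UA(T_amb − T) + Q̇.
dT/dt = (T_ss − T)/τ with T_ss = T_amb + Q̇/UA = 18.6 + 1410/21.5 = 84.181 °C, τ = M c_p/UA = 547·4.12/21.5 = 104.82 min.
This is linear first-order; T(t) = T_ss + (T₀ − T_ss) e^(−t/τ).
T(99.7) = 84.181 + (-26.681)·0.38630 = 73.874 °C.

73.9 °C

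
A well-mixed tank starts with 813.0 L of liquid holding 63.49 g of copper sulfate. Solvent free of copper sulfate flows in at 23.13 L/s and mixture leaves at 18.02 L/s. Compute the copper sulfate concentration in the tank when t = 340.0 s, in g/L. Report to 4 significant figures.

Total volume: dV/dt = Q_in − Q_out = 5.11000 L/s, so V(t) = 813.0 + 5.11000 t and V(340.0) = 2550.40 L.
Solute balance: dm/dt = 0 − Q_out C = −Q_out m/V(t).
dm/m = −Q_out dt/(V₀ + 5.11000 t); integrating gives ln(m/m₀) = −(Q_out/(Q_in−Q_out)) ln(V/V₀).
m = m₀ (V₀/V)^(Q_out/(Q_in−Q_out)) = 63.49 × (813.0/2550.40)^(3.52642) = 1.12662 g.
C = m/V = 1.12662/2550.40 = 0.000441741 g/L.

0.0004417 g/L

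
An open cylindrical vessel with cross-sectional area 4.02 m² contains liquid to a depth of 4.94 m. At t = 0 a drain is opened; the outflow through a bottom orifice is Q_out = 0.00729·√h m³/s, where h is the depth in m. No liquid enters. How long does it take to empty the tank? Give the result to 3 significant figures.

A dh/dt = −Q_out = −0.00729 √h.
∫ h^(−1/2) dh = −(0.00729/A) ∫ dt, giving 2√h = 2√h₀ − (0.00729/A) t.
Set h = 0: 2√h₀ = (0.00729/A) t_empty ⇒ t_empty = 2A√h₀/0.00729.
t_empty = 2·4.02·√4.94/0.00729 = 8.0400·2.2226/0.00729 = 2451.3 s.

2450 s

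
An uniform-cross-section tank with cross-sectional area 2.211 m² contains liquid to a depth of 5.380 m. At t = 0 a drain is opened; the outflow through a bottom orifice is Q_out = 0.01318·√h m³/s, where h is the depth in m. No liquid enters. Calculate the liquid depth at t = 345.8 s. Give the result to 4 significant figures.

With no inflow, A dh/dt = −0.01318 √h.
This is separable: 2 d(√h)/dt = −0.01318/A, so √h = √h₀ − (0.01318/(2A)) t.
√h = √5.380 − 0.01318·345.8/(2·2.211) = 2.31948 − 1.03067 = 1.28881.
h = 1.28881² = 1.66103 m.

1.661 m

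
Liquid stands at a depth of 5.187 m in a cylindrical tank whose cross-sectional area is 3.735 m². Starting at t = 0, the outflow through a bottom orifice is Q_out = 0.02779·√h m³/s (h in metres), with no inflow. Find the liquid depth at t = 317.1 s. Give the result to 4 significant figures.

Accumulation of liquid (constant cross-section A): A dh/dt = −0.02779 √h.
Separate and integrate: 2(√h − √h₀) = −(0.02779/A) t.
√h = √5.187 − 0.02779·317.1/(2·3.735) = 2.27750 − 1.17968 = 1.09782.
h = 1.09782² = 1.20521 m.

1.205 m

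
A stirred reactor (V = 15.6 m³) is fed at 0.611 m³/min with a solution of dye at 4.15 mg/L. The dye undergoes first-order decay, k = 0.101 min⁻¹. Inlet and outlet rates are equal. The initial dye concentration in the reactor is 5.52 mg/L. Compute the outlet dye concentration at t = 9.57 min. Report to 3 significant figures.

V dC/dt = Q(C_in − C) − k V C.
This is linear with rate a = Q/V + k = 0.14017 min⁻¹.
C_ss = Q C_in/(Q + kV) = 1.1596 mg/L; C(t) = C_ss + (C₀ − C_ss) e^(−a t).
C(9.57) = 1.1596 + (4.3604)·e^(−0.14017·9.57) = 1.1596 + (4.3604)·0.26148 = 2.2998 mg/L.

2.30 mg/L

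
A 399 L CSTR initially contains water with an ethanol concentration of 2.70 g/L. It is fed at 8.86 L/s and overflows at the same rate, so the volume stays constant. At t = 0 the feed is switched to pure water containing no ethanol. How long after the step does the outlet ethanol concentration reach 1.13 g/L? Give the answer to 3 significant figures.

39.2 s

Species balance: V dC/dt = Q(C_in − C) ⇒ τ = V/Q = 45.034 s.
C(t) = C_in + (C₀ − C_in) e^(−t/τ). Set C = 1.13 and solve for t:
e^(−t/τ) = (C − C_in)/(C₀ − C_in) = (1.13 − 0)/(2.70 − 0) = 0.41852
t = −τ ln(…) = 45.034 × 0.87103 = 39.226 s.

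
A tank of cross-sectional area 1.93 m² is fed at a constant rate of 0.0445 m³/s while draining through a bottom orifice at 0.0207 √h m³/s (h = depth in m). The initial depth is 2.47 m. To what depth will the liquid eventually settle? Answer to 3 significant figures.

Level balance: A dh/dt = 0.0445 − 0.0207 √h. Setting dh/dt = 0:
Q_in = 0.0207 √h_ss ⇒ √h_ss = 0.0445/0.0207 = 2.1498.
h_ss = 2.1498² = 4.6215 m. (Since h₀ = 2.47 m < h_ss, the level will rise toward this value.)

4.62 m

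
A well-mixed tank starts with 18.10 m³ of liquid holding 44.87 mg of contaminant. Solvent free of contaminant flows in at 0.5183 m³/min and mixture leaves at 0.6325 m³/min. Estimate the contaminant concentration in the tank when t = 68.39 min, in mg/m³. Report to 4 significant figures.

Let m(t) be the amount of contaminant. Volume: V(t) = V₀ + (Q_in − Q_out) t = 18.10 − 0.114200 t; V(68.39) = 10.2899 m³.
No contaminant enters, so dm/dt = −Q_out · (m/V).
Separate: dm/m = −Q_out dt/V(t) ⇒ ln(m/m₀) = −(Q_out/(Q_in−Q_out)) ln(V/V₀).
m = m₀ (V₀/V)^(Q_out/(Q_in−Q_out)) = 44.87 × (18.10/10.2899)^(-5.53853) = 1.96574 mg.
C = m/V = 1.96574/10.2899 = 0.191037 mg/m³.

0.1910 mg/m³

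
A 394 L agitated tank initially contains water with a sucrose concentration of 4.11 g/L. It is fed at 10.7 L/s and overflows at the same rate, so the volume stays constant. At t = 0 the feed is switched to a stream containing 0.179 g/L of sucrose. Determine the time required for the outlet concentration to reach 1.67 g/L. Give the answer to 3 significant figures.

Species balance: V dC/dt = Q(C_in − C) ⇒ τ = V/Q = 36.822 s.
C(t) = C_in + (C₀ − C_in) e^(−t/τ). Set C = 1.67 and solve for t:
e^(−t/τ) = (C − C_in)/(C₀ − C_in) = (1.67 − 0.179)/(4.11 − 0.179) = 0.37929
t = −τ ln(…) = 36.822 × 0.96945 = 35.697 s.

35.7 s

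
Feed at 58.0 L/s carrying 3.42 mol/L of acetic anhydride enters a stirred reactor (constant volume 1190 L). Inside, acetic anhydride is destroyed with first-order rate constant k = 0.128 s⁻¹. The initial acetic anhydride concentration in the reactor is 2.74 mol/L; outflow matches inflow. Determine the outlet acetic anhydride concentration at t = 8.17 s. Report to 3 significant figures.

1.37 mol/L

V dC/dt = Q(C_in − C) − k V C.
This is linear with rate a = Q/V + k = 0.17674 s⁻¹.
C_ss = Q C_in/(Q + kV) = 0.94313 mol/L; C(t) = C_ss + (C₀ − C_ss) e^(−a t).
C(8.17) = 0.94313 + (1.7969)·e^(−0.17674·8.17) = 0.94313 + (1.7969)·0.23599 = 1.3672 mol/L.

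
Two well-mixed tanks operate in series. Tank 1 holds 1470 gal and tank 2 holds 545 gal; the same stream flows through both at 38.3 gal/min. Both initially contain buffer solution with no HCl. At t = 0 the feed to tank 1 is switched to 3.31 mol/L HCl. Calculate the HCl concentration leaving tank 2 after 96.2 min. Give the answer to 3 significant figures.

2.88 mol/L

Each tank obeys Vᵢ dCᵢ/dt = Q(Cᵢ₋₁ − Cᵢ), so τᵢ = Vᵢ/Q.
τ₁ = 1470/38.3 = 38.381 min; τ₂ = 545/38.3 = 14.230 min.
Solving the cascade with C₁(0)=C₂(0)=0 gives C₂(t) = C_in[1 − (τ₁ e^(−t/τ₁) − τ₂ e^(−t/τ₂))/(τ₁ − τ₂)].
At t = 96.2: e^(−t/τ₁) = 0.081558, e^(−t/τ₂) = 0.0011587.
C₂ = 3.31·[1 − (38.381·0.081558 − 14.230·0.0011587)/(24.151)] = 3.31·0.87107 = 2.8832 mol/L.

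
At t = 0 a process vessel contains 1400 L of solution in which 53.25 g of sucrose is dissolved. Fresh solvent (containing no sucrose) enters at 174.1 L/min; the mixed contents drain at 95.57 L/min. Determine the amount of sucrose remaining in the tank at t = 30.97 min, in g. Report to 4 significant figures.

Total volume: dV/dt = Q_in − Q_out = 78.5300 L/min, so V(t) = 1400 + 78.5300 t and V(30.97) = 3832.07 L.
Species balance (pure solvent in): dm/dt = −Q_out · m/V(t).
dm/m = −Q_out dt/(V₀ + 78.5300 t); integrating gives ln(m/m₀) = −(Q_out/(Q_in−Q_out)) ln(V/V₀).
m = m₀ (V₀/V)^(Q_out/(Q_in−Q_out)) = 53.25 × (1400/3832.07)^(1.21699) = 15.6359 g.

15.64 g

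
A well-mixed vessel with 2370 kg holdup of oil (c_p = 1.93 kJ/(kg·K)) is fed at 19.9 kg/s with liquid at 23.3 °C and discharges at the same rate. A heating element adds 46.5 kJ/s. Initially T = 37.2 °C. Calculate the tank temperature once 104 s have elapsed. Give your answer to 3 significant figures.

Heat balance on the well-mixed liquid: M c_p dT/dt = ṁ c_p (T_in − T) + 46.5.
Rearrange: dT/dt = (T_ss − T)/τ with τ = M/ṁ = 119.10 s and T_ss = T_in + Q̇/(ṁ c_p) = 24.511 °C.
T approaches T_ss exponentially: T(t) = T_ss + (T₀ − T_ss) e^(−t/τ).
T(104) = 24.511 + (12.689)·e^(−104/119.10) = 24.511 + (12.689)·0.41759 = 29.810 °C.

29.8 °C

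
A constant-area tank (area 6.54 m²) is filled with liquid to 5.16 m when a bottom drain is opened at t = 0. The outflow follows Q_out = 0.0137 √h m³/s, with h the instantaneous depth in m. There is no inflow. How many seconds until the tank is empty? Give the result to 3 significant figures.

With no inflow, A dh/dt = −0.0137 √h.
∫ h^(−1/2) dh = −(0.0137/A) ∫ dt, giving 2√h = 2√h₀ − (0.0137/A) t.
Tank is empty when √h = 0: t_empty = 2A√h₀/0.0137.
t_empty = 2·6.54·√5.16/0.0137 = 13.080·2.2716/0.0137 = 2168.8 s.

2170 s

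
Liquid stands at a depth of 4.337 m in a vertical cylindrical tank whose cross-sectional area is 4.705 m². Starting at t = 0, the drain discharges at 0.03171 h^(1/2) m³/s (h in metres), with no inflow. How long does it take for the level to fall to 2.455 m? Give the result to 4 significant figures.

With no inflow, A dh/dt = −0.03171 √h.
Separate and integrate: 2(√h − √h₀) = −(0.03171/A) t.
t = 2A(√h₀ − √h)/0.03171 = 2·4.705·(√4.337 − √2.455)/0.03171
  = 9.41000 × (2.08255 − 1.56684) / 0.03171 = 153.036 s.

153.0 s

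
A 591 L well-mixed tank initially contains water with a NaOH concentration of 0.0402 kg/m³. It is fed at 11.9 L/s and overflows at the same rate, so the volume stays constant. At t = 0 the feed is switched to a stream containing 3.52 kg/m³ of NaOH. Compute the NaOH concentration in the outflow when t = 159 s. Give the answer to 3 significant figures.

3.38 kg/m³

Species balance on the tank: V dC/dt = Q(C_in − C).
So dC/dt = (C_in − C)/τ with τ = V/Q = 591/11.9 = 49.664 s.
Integrating: C(t) = C_in + (C₀ − C_in) e^(−t/τ).
C(159) = 3.52 + (0.0402 − 3.52)·e^(−159/49.664) = 3.52 + (-3.4798)·0.040700 = 3.3784 kg/m³.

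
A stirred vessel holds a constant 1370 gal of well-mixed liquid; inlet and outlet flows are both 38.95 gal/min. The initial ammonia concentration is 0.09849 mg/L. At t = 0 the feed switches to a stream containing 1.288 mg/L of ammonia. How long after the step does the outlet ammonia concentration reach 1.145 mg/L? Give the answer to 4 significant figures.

74.51 min

Transient balance on the dissolved component: V dC/dt = Q(C_in − C), so τ = V/Q = 35.1733 min.
C(t) = C_in + (C₀ − C_in) e^(−t/τ). Set C = 1.145 and solve for t:
e^(−t/τ) = (C − C_in)/(C₀ − C_in) = (1.145 − 1.288)/(0.09849 − 1.288) = 0.120218
t = −τ ln(…) = 35.1733 × 2.11845 = 74.5129 min.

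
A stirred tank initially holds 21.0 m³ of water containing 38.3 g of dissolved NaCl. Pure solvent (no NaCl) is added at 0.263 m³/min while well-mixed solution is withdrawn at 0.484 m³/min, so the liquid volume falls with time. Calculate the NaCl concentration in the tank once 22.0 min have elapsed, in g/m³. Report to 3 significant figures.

Total volume: dV/dt = Q_in − Q_out = -0.22100 m³/min, so V(t) = 21.0 − 0.22100 t and V(22.0) = 16.138 m³.
No NaCl enters, so dm/dt = −Q_out · (m/V).
dm/m = −Q_out dt/(V₀ − 0.22100 t); integrating gives ln(m/m₀) = −(Q_out/(Q_in−Q_out)) ln(V/V₀).
m = m₀ (V₀/V)^(Q_out/(Q_in−Q_out)) = 38.3 × (21.0/16.138)^(-2.1900) = 21.514 g.
C = m/V = 21.514/16.138 = 1.3331 g/m³.

1.33 g/m³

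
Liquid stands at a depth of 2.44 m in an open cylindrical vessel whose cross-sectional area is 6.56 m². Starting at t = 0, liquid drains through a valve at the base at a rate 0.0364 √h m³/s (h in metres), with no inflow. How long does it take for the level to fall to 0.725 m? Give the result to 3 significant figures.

256 s

With no inflow, A dh/dt = −0.0364 √h.
This is separable: 2 d(√h)/dt = −0.0364/A, so √h = √h₀ − (0.0364/(2A)) t.
t = 2A(√h₀ − √h)/0.0364 = 2·6.56·(√2.44 − √0.725)/0.0364
  = 13.120 × (1.5620 − 0.85147) / 0.0364 = 256.12 s.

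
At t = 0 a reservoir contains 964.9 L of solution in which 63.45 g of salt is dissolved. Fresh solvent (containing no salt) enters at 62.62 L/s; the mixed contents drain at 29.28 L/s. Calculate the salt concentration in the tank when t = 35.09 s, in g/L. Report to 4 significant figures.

0.01480 g/L

Let m(t) be the amount of salt. Volume: V(t) = V₀ + (Q_in − Q_out) t = 964.9 + 33.3400 t; V(35.09) = 2134.80 L.
Species balance (pure solvent in): dm/dt = −Q_out · m/V(t).
Separate: dm/m = −Q_out dt/V(t) ⇒ ln(m/m₀) = −(Q_out/(Q_in−Q_out)) ln(V/V₀).
m = m₀ (V₀/V)^(Q_out/(Q_in−Q_out)) = 63.45 × (964.9/2134.80)^(0.878224) = 31.5903 g.
C = m/V = 31.5903/2134.80 = 0.0147978 g/L.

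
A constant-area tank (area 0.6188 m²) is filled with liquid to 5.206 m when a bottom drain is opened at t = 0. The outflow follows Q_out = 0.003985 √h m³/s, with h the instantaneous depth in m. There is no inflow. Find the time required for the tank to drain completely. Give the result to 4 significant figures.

Volume balance on the tank: A dh/dt = −0.003985 √h.
∫ h^(−1/2) dh = −(0.003985/A) ∫ dt, giving 2√h = 2√h₀ − (0.003985/A) t.
Set h = 0: 2√h₀ = (0.003985/A) t_empty ⇒ t_empty = 2A√h₀/0.003985.
t_empty = 2·0.6188·√5.206/0.003985 = 1.23760·2.28167/0.003985 = 708.605 s.

708.6 s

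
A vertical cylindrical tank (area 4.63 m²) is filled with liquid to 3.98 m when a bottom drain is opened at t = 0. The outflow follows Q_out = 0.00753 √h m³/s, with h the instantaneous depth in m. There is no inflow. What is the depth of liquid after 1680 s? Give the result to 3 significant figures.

0.395 m

A dh/dt = −Q_out = −0.00753 √h.
Separate and integrate: 2(√h − √h₀) = −(0.00753/A) t.
√h = √3.98 − 0.00753·1680/(2·4.63) = 1.9950 − 1.3661 = 0.62886.
h = 0.62886² = 0.39546 m.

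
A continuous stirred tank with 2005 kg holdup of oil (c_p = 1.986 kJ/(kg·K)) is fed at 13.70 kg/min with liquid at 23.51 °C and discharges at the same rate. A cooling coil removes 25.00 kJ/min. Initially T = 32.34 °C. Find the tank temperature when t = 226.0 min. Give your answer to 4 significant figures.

M c_p dT/dt = ṁ c_p (T_in − T) − Q̇.
τ = M/ṁ = 146.350 min; T_ss = T_in − Q̇/(ṁ c_p) = 23.51 − 25.00/(13.70·1.986) = 22.5912 °C.
This is linear first-order; T(t) = T_ss + (T₀ − T_ss) e^(−t/τ).
T(226.0) = 22.5912 + (9.74884)·e^(−226.0/146.350) = 22.5912 + (9.74884)·0.213474 = 24.6723 °C.

24.67 °C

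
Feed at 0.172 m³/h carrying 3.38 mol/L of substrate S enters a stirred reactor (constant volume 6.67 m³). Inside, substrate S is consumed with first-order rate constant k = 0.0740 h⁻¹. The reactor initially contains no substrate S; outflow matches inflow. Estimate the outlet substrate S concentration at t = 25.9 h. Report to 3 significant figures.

0.808 mol/L

Species balance: V dC/dt = Q C_in − Q C − k V C.
This is linear with rate a = Q/V + k = 0.099787 h⁻¹.
C_ss = Q C_in/(Q + kV) = 0.87346 mol/L; C(t) = C_ss + (C₀ − C_ss) e^(−a t).
C(25.9) = 0.87346 + (-0.87346)·e^(−0.099787·25.9) = 0.87346 + (-0.87346)·0.075435 = 0.80757 mol/L.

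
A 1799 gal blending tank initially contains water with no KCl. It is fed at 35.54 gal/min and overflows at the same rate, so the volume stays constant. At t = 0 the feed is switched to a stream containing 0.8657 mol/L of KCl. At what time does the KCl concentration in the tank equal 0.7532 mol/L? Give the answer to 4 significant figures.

Species balance: V dC/dt = Q(C_in − C) ⇒ τ = V/Q = 50.6190 min.
C(t) = C_in + (C₀ − C_in) e^(−t/τ). Set C = 0.7532 and solve for t:
e^(−t/τ) = (C − C_in)/(C₀ − C_in) = (0.7532 − 0.8657)/(0 − 0.8657) = 0.129953
t = −τ ln(…) = 50.6190 × 2.04059 = 103.292 min.

103.3 min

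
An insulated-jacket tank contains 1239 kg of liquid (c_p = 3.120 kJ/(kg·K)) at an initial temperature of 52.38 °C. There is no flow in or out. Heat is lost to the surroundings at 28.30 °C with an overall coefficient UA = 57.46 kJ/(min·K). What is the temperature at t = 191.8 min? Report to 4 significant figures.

First-law balance (no shaft work): M c_p dT/dt = −UA(T − T_amb).
dT/dt = (T_ss − T)/τ with T_ss = T_amb = 28.3000 °C, τ = M c_p/UA = 1239·3.120/57.46 = 67.2760 min.
T approaches T_ss exponentially: T(t) = T_ss + (T₀ − T_ss) e^(−t/τ).
T(191.8) = 28.3000 + (24.0800)·0.0577899 = 29.6916 °C.

29.69 °C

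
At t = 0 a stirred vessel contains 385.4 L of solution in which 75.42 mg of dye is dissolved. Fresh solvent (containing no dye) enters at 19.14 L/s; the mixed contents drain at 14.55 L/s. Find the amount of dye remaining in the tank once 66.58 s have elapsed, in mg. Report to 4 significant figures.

11.85 mg

Let m(t) be the amount of dye. Volume: V(t) = V₀ + (Q_in − Q_out) t = 385.4 + 4.59000 t; V(66.58) = 691.002 L.
No dye enters, so dm/dt = −Q_out · (m/V).
Separate: dm/m = −Q_out dt/V(t) ⇒ ln(m/m₀) = −(Q_out/(Q_in−Q_out)) ln(V/V₀).
m = m₀ (V₀/V)^(Q_out/(Q_in−Q_out)) = 75.42 × (385.4/691.002)^(3.16993) = 11.8493 mg.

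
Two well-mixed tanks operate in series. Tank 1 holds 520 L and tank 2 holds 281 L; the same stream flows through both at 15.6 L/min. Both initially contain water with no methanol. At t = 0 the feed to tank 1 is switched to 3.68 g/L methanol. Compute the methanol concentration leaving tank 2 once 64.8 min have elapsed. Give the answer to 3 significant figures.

2.65 g/L

Time constants: τᵢ = Vᵢ/Q for each well-mixed tank.
τ₁ = 520/15.6 = 33.333 min; τ₂ = 281/15.6 = 18.013 min.
Solving the cascade with C₁(0)=C₂(0)=0 gives C₂(t) = C_in[1 − (τ₁ e^(−t/τ₁) − τ₂ e^(−t/τ₂))/(τ₁ − τ₂)].
At t = 64.8: e^(−t/τ₁) = 0.14313, e^(−t/τ₂) = 0.027394.
C₂ = 3.68·[1 − (33.333·0.14313 − 18.013·0.027394)/(15.321)] = 3.68·0.72079 = 2.6525 g/L.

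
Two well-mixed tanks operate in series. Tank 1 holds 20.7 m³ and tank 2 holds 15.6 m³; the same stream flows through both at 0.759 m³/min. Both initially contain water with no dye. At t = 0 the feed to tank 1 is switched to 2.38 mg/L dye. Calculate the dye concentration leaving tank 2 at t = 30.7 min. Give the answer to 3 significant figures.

0.881 mg/L

Species balance on tank i: dCᵢ/dt = (Cᵢ₋₁ − Cᵢ)/τᵢ with τᵢ = Vᵢ/Q.
τ₁ = 20.7/0.759 = 27.273 min; τ₂ = 15.6/0.759 = 20.553 min.
Solving the cascade with C₁(0)=C₂(0)=0 gives C₂(t) = C_in[1 − (τ₁ e^(−t/τ₁) − τ₂ e^(−t/τ₂))/(τ₁ − τ₂)].
At t = 30.7: e^(−t/τ₁) = 0.32444, e^(−t/τ₂) = 0.22455.
C₂ = 2.38·[1 − (27.273·0.32444 − 20.553·0.22455)/(6.7194)] = 2.38·0.37002 = 0.88064 mg/L.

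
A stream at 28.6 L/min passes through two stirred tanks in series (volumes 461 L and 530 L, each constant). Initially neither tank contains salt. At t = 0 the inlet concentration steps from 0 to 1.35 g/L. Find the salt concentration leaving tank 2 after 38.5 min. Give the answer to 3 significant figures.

0.879 g/L

Species balance on tank i: dCᵢ/dt = (Cᵢ₋₁ − Cᵢ)/τᵢ with τᵢ = Vᵢ/Q.
τ₁ = 461/28.6 = 16.119 min; τ₂ = 530/28.6 = 18.531 min.
Tank 1: C₁ = C_in(1 − e^(−t/τ₁)). Tank 2 (τ₁ ≠ τ₂): C₂ = C_in[1 − (τ₁ e^(−t/τ₁) − τ₂ e^(−t/τ₂))/(τ₁ − τ₂)].
At t = 38.5: e^(−t/τ₁) = 0.091767, e^(−t/τ₂) = 0.12524.
C₂ = 1.35·[1 − (16.119·0.091767 − 18.531·0.12524)/(-2.4126)] = 1.35·0.65114 = 0.87904 g/L.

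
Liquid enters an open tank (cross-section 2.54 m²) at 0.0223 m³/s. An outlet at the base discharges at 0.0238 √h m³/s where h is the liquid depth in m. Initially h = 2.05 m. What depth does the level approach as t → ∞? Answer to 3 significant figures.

A dh/dt = Q_in − 0.0238 √h. Steady state requires inflow = outflow:
Q_in = 0.0238 √h_ss ⇒ √h_ss = 0.0223/0.0238 = 0.93697.
h_ss = 0.93697² = 0.87792 m. (Since h₀ = 2.05 m > h_ss, the level will fall toward this value.)

0.878 m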